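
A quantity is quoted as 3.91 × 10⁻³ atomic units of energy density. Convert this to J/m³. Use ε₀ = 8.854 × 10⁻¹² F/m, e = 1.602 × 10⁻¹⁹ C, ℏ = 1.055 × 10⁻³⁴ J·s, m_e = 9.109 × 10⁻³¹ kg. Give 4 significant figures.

One atomic unit of energy density: u_au = E_h/a₀³ = m_e⁴e¹⁰/((4πε₀)⁵ℏ⁸) = 2.929 × 10¹³ J/m³.
3.91 × 10⁻³ × 2.929 × 10¹³ J/m³ = 1.145 × 10¹¹ J/m³

1.145 × 10¹¹ J/m³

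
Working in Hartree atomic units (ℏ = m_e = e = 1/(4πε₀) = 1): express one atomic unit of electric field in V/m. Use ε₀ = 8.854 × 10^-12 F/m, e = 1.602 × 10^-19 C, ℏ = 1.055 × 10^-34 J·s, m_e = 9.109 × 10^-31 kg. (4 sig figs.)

Dimensional analysis gives E_au = E_h/(e a₀) = m_e²e⁵/((4πε₀)³ℏ⁴).
E_h = 4.354 × 10^-18 J
a₀ = 5.297 × 10^-11 m
E_h/(e·a₀) = 5.131 × 10^11 V/m

5.131 × 10^11 V/m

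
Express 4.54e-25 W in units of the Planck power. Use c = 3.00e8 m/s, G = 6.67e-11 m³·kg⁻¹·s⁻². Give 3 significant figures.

Planck power: P_P = c⁵/G = 3.64e52 W.
4.54e-25 / 3.64e52 = 1.25e-77

1.25e-77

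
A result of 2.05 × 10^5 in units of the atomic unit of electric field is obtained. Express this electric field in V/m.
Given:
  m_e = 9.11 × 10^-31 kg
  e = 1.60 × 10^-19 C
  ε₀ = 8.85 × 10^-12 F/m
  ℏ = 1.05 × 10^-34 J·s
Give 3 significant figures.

One atomic unit of electric field: E_au = E_h/(e a₀) = m_e²e⁵/((4πε₀)³ℏ⁴) = 5.20 × 10^11 V/m.
2.05 × 10^5 × 5.20 × 10^11 V/m = 1.07 × 10^17 V/m

1.07 × 10^17 V/m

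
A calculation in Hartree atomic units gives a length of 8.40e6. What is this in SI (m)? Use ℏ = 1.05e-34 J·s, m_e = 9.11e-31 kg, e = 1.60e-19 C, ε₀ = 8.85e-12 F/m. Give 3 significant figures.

One Bohr radius: a₀ = 4πε₀ℏ²/(m_e e²) = 5.26e-11 m.
8.40e6 × 5.26e-11 m = 4.42e-4 m

4.42e-4 m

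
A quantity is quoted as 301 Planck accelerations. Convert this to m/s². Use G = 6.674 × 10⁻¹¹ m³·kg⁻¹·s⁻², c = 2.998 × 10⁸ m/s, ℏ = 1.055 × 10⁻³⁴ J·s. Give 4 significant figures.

1.674 × 10⁵⁴ m/s²

One Planck acceleration: a_P = √(c⁷/(ℏG)) = 5.560 × 10⁵¹ m/s².
301 × 5.560 × 10⁵¹ m/s² = 1.674 × 10⁵⁴ m/s²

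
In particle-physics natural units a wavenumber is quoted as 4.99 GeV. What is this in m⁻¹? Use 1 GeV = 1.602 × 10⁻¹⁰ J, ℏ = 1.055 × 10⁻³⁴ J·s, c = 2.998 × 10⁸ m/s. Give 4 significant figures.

2.527 × 10¹⁶ m⁻¹

Inverse length is [E]/(ℏc).
1 GeV → 1/(ℏc) × (1 GeV in J) = 5.065 × 10¹⁵ m⁻¹.
Result: 4.99 × 5.065 × 10¹⁵ = 2.527 × 10¹⁶ m⁻¹.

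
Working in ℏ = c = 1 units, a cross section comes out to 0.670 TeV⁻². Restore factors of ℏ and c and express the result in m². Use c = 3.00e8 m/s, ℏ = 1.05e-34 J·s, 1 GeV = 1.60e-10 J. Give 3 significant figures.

Area is [L]² = [E]⁻²·(ℏc)²; restore (ℏc)².
1 GeV⁻² → (ℏc)² × (1 GeV in J)⁻² = 3.88e-32 m².
Convert the energy scale: 0.670 TeV⁻² = 6.70e-7 GeV⁻².
Result: 6.70e-7 × 3.88e-32 = 2.60e-38 m².

2.60e-38 m²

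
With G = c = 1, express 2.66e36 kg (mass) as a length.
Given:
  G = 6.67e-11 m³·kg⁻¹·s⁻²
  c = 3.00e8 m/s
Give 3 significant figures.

1.97e9 m

In G = c = 1 units mass has dimensions of length; the conversion factor is G/c².
2.66e36 kg × (G/c²) = 1.97e9 m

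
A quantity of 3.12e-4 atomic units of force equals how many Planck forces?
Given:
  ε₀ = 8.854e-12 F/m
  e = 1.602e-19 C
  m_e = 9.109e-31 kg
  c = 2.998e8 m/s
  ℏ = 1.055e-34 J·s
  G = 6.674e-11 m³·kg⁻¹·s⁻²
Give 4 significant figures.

atomic unit of force: F_au = E_h/a₀ = m_e²e⁶/((4πε₀)³ℏ⁴) = 8.220e-8 N
Planck force: F_P = c⁴/G = 1.210e44 N
3.12e-4 × 8.220e-8 / 1.210e44 = 2.119e-55

2.119e-55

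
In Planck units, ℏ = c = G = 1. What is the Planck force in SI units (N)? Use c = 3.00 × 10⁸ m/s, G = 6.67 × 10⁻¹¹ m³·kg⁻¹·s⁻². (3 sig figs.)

1.21 × 10⁴⁴ N

From ℏ = c = G = 1 the force scale is F_P = c⁴/G.
  = 8.10 × 10³³ / 6.67 × 10⁻¹¹
  = 1.21 × 10⁴⁴ N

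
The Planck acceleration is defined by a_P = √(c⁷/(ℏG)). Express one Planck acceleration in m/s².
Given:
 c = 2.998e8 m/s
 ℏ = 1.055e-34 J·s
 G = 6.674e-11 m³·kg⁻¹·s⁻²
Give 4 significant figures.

5.560e51 m/s²

a_P = √(c⁷/(ℏG))
  = √(3.092e103)
  = 5.560e51 m/s²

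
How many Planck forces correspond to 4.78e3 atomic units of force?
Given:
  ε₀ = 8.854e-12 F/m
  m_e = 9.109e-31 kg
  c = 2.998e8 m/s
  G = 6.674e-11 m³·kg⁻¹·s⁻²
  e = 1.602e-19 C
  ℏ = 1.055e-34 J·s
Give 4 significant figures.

atomic unit of force: F_au = E_h/a₀ = m_e²e⁶/((4πε₀)³ℏ⁴) = 8.220e-8 N
Planck force: F_P = c⁴/G = 1.210e44 N
4.78e3 × 8.220e-8 / 1.210e44 = 3.246e-48

3.246e-48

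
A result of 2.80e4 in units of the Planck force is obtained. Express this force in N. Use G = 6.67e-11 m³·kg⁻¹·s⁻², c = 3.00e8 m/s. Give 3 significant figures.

One Planck force: F_P = c⁴/G = 1.21e44 N.
2.80e4 × 1.21e44 N = 3.40e48 N

3.40e48 N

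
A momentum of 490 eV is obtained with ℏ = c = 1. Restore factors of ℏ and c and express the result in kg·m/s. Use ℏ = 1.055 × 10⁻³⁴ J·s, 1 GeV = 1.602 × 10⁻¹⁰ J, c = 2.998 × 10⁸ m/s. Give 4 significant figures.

Momentum is [E]/c; divide by c.
1 GeV → 1/c × (1 GeV in J) = 5.344 × 10⁻¹⁹ kg·m/s.
Convert the energy scale: 490 eV = 4.90 × 10⁻⁷ GeV.
Result: 4.90 × 10⁻⁷ × 5.344 × 10⁻¹⁹ = 2.618 × 10⁻²⁵ kg·m/s.

2.618 × 10⁻²⁵ kg·m/s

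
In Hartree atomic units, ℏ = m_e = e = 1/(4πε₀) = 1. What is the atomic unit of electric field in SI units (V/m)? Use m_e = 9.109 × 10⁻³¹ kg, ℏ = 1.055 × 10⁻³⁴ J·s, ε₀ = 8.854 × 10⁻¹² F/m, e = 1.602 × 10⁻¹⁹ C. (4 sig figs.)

The unique combination of the constants set to 1 with dimensions of electric field is E_au = E_h/(e a₀) = m_e²e⁵/((4πε₀)³ℏ⁴).
E_h = 4.354 × 10⁻¹⁸ J
a₀ = 5.297 × 10⁻¹¹ m
E_h/(e·a₀) = 5.131 × 10¹¹ V/m

5.131 × 10¹¹ V/m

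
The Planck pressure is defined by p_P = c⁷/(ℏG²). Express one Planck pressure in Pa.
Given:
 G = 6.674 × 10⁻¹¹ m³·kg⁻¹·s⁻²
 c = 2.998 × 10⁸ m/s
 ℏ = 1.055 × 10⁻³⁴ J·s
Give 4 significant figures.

p_P = c⁷/(ℏG²)
  = 2.177 × 10⁵⁹ / 4.699 × 10⁻⁵⁵
  = 4.632 × 10¹¹³ Pa

4.632 × 10¹¹³ Pa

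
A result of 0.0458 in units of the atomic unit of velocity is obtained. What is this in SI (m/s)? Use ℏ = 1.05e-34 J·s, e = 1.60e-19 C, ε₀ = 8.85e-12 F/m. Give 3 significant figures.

1.00e5 m/s

One atomic unit of velocity: v_au = e²/(4πε₀ℏ) = 2.19e6 m/s.
0.0458 × 2.19e6 m/s = 1.00e5 m/s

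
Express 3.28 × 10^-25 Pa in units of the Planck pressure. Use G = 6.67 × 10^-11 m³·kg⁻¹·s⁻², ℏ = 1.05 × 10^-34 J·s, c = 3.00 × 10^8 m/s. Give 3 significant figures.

Planck pressure: p_P = c⁷/(ℏG²) = 4.68 × 10^113 Pa.
3.28 × 10^-25 / 4.68 × 10^113 = 7.01 × 10^-139

7.01 × 10^-139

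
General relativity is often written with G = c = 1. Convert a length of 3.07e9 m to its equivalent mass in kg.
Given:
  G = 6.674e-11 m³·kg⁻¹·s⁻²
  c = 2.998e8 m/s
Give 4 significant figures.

4.134e36 kg

Length → mass via c²/G.
3.07e9 m × (c²/G) = 4.134e36 kg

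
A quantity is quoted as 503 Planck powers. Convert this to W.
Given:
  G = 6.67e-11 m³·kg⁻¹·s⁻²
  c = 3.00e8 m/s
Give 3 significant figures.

One Planck power: P_P = c⁵/G = 3.64e52 W.
503 × 3.64e52 W = 1.83e55 W

1.83e55 W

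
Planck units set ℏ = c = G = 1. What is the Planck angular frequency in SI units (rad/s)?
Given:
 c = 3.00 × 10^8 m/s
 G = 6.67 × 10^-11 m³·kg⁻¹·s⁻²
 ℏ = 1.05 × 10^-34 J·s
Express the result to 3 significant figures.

From ℏ = c = G = 1 the angular frequency scale is ω_P = √(c⁵/(ℏG)).
  = √(3.47 × 10^86)
  = 1.86 × 10^43 rad/s

1.86 × 10^43 rad/s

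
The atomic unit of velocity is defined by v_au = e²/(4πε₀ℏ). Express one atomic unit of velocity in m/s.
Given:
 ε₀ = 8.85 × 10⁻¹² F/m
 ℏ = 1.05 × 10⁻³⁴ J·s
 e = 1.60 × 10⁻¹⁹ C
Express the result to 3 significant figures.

2.19 × 10⁶ m/s

v_au = e²/(4πε₀ℏ)
  = 2.56 × 10⁻³⁸ / 1.17 × 10⁻⁴⁴
  = 2.19 × 10⁶ m/s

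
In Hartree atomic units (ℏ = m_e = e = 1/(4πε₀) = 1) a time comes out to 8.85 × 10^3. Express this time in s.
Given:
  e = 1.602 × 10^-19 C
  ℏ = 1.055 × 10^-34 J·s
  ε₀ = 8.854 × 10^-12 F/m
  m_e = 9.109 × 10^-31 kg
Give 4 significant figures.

2.144 × 10^-13 s

One atomic unit of time: τ_au = (4πε₀)²ℏ³/(m_e e⁴) = 2.423 × 10^-17 s.
8.85 × 10^3 × 2.423 × 10^-17 s = 2.144 × 10^-13 s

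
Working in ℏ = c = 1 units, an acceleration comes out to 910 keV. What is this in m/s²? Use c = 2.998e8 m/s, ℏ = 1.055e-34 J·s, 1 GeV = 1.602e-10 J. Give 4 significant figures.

4.143e29 m/s²

Acceleration is [L]/[T]² = c·[E]/ℏ.
1 GeV → c/ℏ × (1 GeV in J) = 4.552e32 m/s².
Convert the energy scale: 910 keV = 9.10e-4 GeV.
Result: 9.10e-4 × 4.552e32 = 4.143e29 m/s².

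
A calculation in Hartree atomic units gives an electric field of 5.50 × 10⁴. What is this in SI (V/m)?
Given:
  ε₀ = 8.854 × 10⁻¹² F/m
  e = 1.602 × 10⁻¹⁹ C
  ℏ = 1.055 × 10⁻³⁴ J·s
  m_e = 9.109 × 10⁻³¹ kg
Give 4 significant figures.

One atomic unit of electric field: E_au = E_h/(e a₀) = m_e²e⁵/((4πε₀)³ℏ⁴) = 5.131 × 10¹¹ V/m.
5.50 × 10⁴ × 5.131 × 10¹¹ V/m = 2.822 × 10¹⁶ V/m

2.822 × 10¹⁶ V/m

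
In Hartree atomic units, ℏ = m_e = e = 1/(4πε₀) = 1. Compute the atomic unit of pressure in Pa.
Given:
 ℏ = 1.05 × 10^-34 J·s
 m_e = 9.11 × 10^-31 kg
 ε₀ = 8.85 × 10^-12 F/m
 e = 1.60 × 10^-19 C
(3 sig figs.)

Dimensional analysis gives P_au = E_h/a₀³ = m_e⁴e¹⁰/((4πε₀)⁵ℏ⁸).
E_h = 4.38 × 10^-18 J
a₀ = 5.26 × 10^-11 m
E_h/a₀³ = 3.01 × 10^13 Pa

3.01 × 10^13 Pa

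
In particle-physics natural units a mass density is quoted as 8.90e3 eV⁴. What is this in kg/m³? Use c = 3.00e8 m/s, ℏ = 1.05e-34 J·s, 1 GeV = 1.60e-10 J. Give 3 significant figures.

2.07e-12 kg/m³

Mass density is [E]/(c²[L]³) = [E]⁴/(ℏ³c⁵).
1 GeV⁴ → 1/(ℏ³c⁵) × (1 GeV in J)⁴ = 2.33e20 kg/m³.
Convert the energy scale: 8.90e3 eV⁴ = 8.90e-33 GeV⁴.
Result: 8.90e-33 × 2.33e20 = 2.07e-12 kg/m³.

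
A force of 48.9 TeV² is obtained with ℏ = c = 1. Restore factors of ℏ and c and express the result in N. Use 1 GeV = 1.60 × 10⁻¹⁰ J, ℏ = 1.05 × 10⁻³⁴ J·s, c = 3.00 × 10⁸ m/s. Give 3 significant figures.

3.97 × 10¹³ N

Force is [E]/[L] = [E]²/(ℏc); restore (ℏc)⁻¹.
1 GeV² → 1/(ℏc) × (1 GeV in J)² = 8.13 × 10⁵ N.
Convert the energy scale: 48.9 TeV² = 4.89 × 10⁷ GeV².
Result: 4.89 × 10⁷ × 8.13 × 10⁵ = 3.97 × 10¹³ N.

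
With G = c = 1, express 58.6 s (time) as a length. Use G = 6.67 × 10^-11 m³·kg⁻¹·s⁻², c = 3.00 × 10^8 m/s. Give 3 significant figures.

Time → length via c.
58.6 s × (c) = 1.76 × 10^10 m

1.76 × 10^10 m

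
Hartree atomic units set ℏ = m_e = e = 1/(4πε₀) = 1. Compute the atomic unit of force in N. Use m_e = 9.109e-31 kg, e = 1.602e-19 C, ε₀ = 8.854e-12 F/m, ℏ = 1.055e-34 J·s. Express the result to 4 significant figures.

The unique combination of the constants set to 1 with dimensions of force is F_au = E_h/a₀ = m_e²e⁶/((4πε₀)³ℏ⁴).
E_h = 4.354e-18 J
a₀ = 5.297e-11 m
E_h/a₀ = 8.220e-8 N

8.220e-8 N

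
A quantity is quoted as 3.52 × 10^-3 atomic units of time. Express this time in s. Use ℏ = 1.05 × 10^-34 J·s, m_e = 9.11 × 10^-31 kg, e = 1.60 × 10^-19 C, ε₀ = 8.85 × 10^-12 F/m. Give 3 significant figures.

8.44 × 10^-20 s

One atomic unit of time: τ_au = (4πε₀)²ℏ³/(m_e e⁴) = 2.40 × 10^-17 s.
3.52 × 10^-3 × 2.40 × 10^-17 s = 8.44 × 10^-20 s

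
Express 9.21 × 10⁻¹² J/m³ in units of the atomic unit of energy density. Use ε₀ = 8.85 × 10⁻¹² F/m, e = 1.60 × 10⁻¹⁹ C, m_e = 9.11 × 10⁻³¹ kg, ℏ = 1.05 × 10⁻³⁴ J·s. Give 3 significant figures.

atomic unit of energy density: u_au = E_h/a₀³ = m_e⁴e¹⁰/((4πε₀)⁵ℏ⁸) = 3.01 × 10¹³ J/m³.
9.21 × 10⁻¹² / 3.01 × 10¹³ = 3.06 × 10⁻²⁵

3.06 × 10⁻²⁵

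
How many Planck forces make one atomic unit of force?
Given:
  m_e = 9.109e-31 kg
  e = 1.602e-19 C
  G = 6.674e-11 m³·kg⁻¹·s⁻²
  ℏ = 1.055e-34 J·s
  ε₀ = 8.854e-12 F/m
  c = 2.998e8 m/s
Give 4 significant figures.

6.791e-52

atomic unit of force: F_au = E_h/a₀ = m_e²e⁶/((4πε₀)³ℏ⁴) = 8.220e-8 N
Planck force: F_P = c⁴/G = 1.210e44 N
ratio = 8.220e-8 / 1.210e44 = 6.791e-52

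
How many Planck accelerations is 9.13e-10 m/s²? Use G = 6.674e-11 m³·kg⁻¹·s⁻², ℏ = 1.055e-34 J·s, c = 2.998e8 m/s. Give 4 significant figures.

1.642e-61

Planck acceleration: a_P = √(c⁷/(ℏG)) = 5.560e51 m/s².
9.13e-10 / 5.560e51 = 1.642e-61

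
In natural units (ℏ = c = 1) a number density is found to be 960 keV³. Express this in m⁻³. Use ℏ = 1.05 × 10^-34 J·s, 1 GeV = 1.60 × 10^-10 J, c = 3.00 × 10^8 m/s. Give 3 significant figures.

1.26 × 10^32 m⁻³

Number density is [L]⁻³ = [E]³/(ℏc)³.
1 GeV³ → 1/(ℏc)³ × (1 GeV in J)³ = 1.31 × 10^47 m⁻³.
Convert the energy scale: 960 keV³ = 9.60 × 10^-16 GeV³.
Result: 9.60 × 10^-16 × 1.31 × 10^47 = 1.26 × 10^32 m⁻³.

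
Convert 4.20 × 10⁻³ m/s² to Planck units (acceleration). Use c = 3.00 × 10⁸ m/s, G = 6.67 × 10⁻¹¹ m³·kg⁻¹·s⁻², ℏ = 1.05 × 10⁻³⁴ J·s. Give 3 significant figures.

Planck acceleration: a_P = √(c⁷/(ℏG)) = 5.59 × 10⁵¹ m/s².
4.20 × 10⁻³ / 5.59 × 10⁵¹ = 7.52 × 10⁻⁵⁵

7.52 × 10⁻⁵⁵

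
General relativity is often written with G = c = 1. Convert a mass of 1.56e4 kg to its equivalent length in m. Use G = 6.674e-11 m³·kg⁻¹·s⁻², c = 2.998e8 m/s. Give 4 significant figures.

In G = c = 1 units mass has dimensions of length; the conversion factor is G/c².
1.56e4 kg × (G/c²) = 1.158e-23 m

1.158e-23 m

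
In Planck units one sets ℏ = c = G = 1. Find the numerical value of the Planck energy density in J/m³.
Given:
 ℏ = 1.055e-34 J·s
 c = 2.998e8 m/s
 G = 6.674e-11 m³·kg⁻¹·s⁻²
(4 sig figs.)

u_P = c⁷/(ℏG²)
  = 2.177e59 / 4.699e-55
  = 4.632e113 J/m³

4.632e113 J/m³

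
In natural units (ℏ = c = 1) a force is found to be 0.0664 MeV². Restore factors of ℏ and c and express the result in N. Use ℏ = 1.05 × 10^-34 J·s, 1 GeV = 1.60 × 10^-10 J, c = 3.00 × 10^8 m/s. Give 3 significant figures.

0.0540 N

Force is [E]/[L] = [E]²/(ℏc); restore (ℏc)⁻¹.
1 GeV² → 1/(ℏc) × (1 GeV in J)² = 8.13 × 10^5 N.
Convert the energy scale: 0.0664 MeV² = 6.64 × 10^-8 GeV².
Result: 6.64 × 10^-8 × 8.13 × 10^5 = 0.0540 N.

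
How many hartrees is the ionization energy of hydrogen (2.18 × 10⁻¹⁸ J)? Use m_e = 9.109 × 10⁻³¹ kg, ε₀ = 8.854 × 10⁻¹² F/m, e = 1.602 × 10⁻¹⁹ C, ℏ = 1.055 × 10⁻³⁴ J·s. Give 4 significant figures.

hartree: E_h = m_e e⁴/(4πε₀ℏ)² = 4.354 × 10⁻¹⁸ J.
2.18 × 10⁻¹⁸ / 4.354 × 10⁻¹⁸ = 0.5007

0.5007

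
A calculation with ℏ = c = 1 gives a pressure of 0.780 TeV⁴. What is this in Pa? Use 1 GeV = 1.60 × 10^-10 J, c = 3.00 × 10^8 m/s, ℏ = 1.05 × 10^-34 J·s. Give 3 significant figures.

Pressure is [E]/[L]³ = [E]⁴/(ℏc)³.
1 GeV⁴ → 1/(ℏc)³ × (1 GeV in J)⁴ = 2.10 × 10^37 Pa.
Convert the energy scale: 0.780 TeV⁴ = 7.80 × 10^11 GeV⁴.
Result: 7.80 × 10^11 × 2.10 × 10^37 = 1.64 × 10^49 Pa.

1.64 × 10^49 Pa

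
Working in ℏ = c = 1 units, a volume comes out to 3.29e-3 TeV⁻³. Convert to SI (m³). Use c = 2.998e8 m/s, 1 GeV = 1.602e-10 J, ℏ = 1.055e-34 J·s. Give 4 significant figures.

Volume is [L]³ = [E]⁻³·(ℏc)³.
1 GeV⁻³ → (ℏc)³ × (1 GeV in J)⁻³ = 7.696e-48 m³.
Convert the energy scale: 3.29e-3 TeV⁻³ = 3.29e-12 GeV⁻³.
Result: 3.29e-12 × 7.696e-48 = 2.532e-59 m³.

2.532e-59 m³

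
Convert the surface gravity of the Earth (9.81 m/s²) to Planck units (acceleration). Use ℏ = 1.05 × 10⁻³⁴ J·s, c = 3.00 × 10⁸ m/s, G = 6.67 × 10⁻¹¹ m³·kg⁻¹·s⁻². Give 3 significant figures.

Planck acceleration: a_P = √(c⁷/(ℏG)) = 5.59 × 10⁵¹ m/s².
9.81 / 5.59 × 10⁵¹ = 1.76 × 10⁻⁵¹

1.76 × 10⁻⁵¹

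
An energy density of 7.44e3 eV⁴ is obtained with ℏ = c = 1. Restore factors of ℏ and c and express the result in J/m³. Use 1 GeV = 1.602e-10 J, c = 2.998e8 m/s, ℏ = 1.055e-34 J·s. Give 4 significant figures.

[E]/[L]³ = [E]⁴/(ℏc)³; restore (ℏc)⁻³.
1 GeV⁴ → 1/(ℏc)³ × (1 GeV in J)⁴ = 2.082e37 J/m³.
Convert the energy scale: 7.44e3 eV⁴ = 7.44e-33 GeV⁴.
Result: 7.44e-33 × 2.082e37 = 1.549e5 J/m³.

1.549e5 J/m³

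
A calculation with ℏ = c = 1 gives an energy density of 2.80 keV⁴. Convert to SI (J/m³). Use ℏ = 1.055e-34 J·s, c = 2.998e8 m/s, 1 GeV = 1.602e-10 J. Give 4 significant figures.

5.828e13 J/m³

[E]/[L]³ = [E]⁴/(ℏc)³; restore (ℏc)⁻³.
1 GeV⁴ → 1/(ℏc)³ × (1 GeV in J)⁴ = 2.082e37 J/m³.
Convert the energy scale: 2.80 keV⁴ = 2.80e-24 GeV⁴.
Result: 2.80e-24 × 2.082e37 = 5.828e13 J/m³.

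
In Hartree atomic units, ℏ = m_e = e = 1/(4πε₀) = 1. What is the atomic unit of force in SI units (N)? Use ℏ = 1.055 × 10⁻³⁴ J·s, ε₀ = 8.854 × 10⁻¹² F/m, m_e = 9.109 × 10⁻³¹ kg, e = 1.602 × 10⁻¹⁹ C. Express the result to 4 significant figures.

Dimensional analysis gives F_au = E_h/a₀ = m_e²e⁶/((4πε₀)³ℏ⁴).
E_h = 4.354 × 10⁻¹⁸ J
a₀ = 5.297 × 10⁻¹¹ m
E_h/a₀ = 8.220 × 10⁻⁸ N

8.220 × 10⁻⁸ N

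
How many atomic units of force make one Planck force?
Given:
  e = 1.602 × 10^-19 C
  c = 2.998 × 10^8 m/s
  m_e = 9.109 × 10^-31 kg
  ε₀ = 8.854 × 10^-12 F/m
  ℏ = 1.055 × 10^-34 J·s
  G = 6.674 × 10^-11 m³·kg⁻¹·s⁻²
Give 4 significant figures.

1.473 × 10^51

Planck force: F_P = c⁴/G = 1.210 × 10^44 N
atomic unit of force: F_au = E_h/a₀ = m_e²e⁶/((4πε₀)³ℏ⁴) = 8.220 × 10^-8 N
ratio = 1.210 × 10^44 / 8.220 × 10^-8 = 1.473 × 10^51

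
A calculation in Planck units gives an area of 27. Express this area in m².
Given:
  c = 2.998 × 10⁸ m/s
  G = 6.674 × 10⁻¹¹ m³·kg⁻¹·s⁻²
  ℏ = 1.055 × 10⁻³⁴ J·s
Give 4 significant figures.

One Planck area: A_P = ℏG/c³ = 2.613 × 10⁻⁷⁰ m².
27 × 2.613 × 10⁻⁷⁰ m² = 7.055 × 10⁻⁶⁹ m²

7.055 × 10⁻⁶⁹ m²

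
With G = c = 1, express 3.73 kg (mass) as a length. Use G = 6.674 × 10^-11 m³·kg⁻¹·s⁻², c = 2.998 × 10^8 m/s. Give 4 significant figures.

2.770 × 10^-27 m

In G = c = 1 units mass has dimensions of length; the conversion factor is G/c².
3.73 kg × (G/c²) = 2.770 × 10^-27 m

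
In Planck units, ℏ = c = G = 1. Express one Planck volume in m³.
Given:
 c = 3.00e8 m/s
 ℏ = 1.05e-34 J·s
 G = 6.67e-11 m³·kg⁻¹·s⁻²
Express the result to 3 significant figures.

Dimensional analysis gives V_P = (ℏG/c³)^(3/2).
  = √(1.75e-209)
  = 4.18e-105 m³

4.18e-105 m³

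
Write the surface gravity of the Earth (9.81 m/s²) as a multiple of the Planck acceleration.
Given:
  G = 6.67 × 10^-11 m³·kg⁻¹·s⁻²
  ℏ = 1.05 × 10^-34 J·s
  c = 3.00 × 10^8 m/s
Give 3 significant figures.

1.76 × 10^-51

Planck acceleration: a_P = √(c⁷/(ℏG)) = 5.59 × 10^51 m/s².
9.81 / 5.59 × 10^51 = 1.76 × 10^-51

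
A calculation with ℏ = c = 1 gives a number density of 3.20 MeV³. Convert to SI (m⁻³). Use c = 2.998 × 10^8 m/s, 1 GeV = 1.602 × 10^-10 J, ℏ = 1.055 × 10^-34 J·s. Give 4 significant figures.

Number density is [L]⁻³ = [E]³/(ℏc)³.
1 GeV³ → 1/(ℏc)³ × (1 GeV in J)³ = 1.299 × 10^47 m⁻³.
Convert the energy scale: 3.20 MeV³ = 3.20 × 10^-9 GeV³.
Result: 3.20 × 10^-9 × 1.299 × 10^47 = 4.158 × 10^38 m⁻³.

4.158 × 10^38 m⁻³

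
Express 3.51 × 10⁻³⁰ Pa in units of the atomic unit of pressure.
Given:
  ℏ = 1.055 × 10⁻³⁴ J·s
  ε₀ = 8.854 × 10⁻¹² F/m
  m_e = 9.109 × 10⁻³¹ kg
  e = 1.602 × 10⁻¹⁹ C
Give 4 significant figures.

1.198 × 10⁻⁴³

atomic unit of pressure: P_au = E_h/a₀³ = m_e⁴e¹⁰/((4πε₀)⁵ℏ⁸) = 2.929 × 10¹³ Pa.
3.51 × 10⁻³⁰ / 2.929 × 10¹³ = 1.198 × 10⁻⁴³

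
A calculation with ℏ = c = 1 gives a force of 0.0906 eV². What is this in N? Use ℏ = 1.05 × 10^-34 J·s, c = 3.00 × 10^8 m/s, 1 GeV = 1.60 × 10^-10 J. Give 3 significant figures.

Force is [E]/[L] = [E]²/(ℏc); restore (ℏc)⁻¹.
1 GeV² → 1/(ℏc) × (1 GeV in J)² = 8.13 × 10^5 N.
Convert the energy scale: 0.0906 eV² = 9.06 × 10^-20 GeV².
Result: 9.06 × 10^-20 × 8.13 × 10^5 = 7.36 × 10^-14 N.

7.36 × 10^-14 N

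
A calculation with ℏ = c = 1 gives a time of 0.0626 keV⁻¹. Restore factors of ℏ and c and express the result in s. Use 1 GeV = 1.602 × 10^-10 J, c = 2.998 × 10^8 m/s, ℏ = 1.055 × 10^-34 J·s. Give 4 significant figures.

4.123 × 10^-20 s

A time is [E]⁻¹ in ℏ=c=1; restore one factor of ℏ.
1 GeV⁻¹ → ℏ × (1 GeV in J)⁻¹ = 6.586 × 10^-25 s.
Convert the energy scale: 0.0626 keV⁻¹ = 6.26 × 10^4 GeV⁻¹.
Result: 6.26 × 10^4 × 6.586 × 10^-25 = 4.123 × 10^-20 s.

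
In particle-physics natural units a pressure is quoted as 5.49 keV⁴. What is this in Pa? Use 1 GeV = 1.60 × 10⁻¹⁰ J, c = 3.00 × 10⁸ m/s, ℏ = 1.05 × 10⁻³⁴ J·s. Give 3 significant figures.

1.15 × 10¹⁴ Pa

Pressure is [E]/[L]³ = [E]⁴/(ℏc)³.
1 GeV⁴ → 1/(ℏc)³ × (1 GeV in J)⁴ = 2.10 × 10³⁷ Pa.
Convert the energy scale: 5.49 keV⁴ = 5.49 × 10⁻²⁴ GeV⁴.
Result: 5.49 × 10⁻²⁴ × 2.10 × 10³⁷ = 1.15 × 10¹⁴ Pa.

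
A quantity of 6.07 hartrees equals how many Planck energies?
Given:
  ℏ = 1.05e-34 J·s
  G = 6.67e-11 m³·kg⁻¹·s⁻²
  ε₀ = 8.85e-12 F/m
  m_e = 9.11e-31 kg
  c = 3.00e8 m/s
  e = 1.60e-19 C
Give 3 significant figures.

1.36e-26

hartree: E_h = m_e e⁴/(4πε₀ℏ)² = 4.38e-18 J
Planck energy: E_P = √(ℏc⁵/G) = 1.96e9 J
6.07 × 4.38e-18 / 1.96e9 = 1.36e-26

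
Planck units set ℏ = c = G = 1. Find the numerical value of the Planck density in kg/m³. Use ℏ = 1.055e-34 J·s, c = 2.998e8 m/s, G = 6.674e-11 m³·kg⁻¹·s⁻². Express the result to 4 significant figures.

5.154e96 kg/m³

Dimensional analysis gives ρ_P = c⁵/(ℏG²).
  = 2.422e42 / 4.699e-55
  = 5.154e96 kg/m³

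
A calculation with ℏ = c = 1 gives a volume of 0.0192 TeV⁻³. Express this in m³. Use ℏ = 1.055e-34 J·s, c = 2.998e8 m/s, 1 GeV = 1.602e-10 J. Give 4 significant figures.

Volume is [L]³ = [E]⁻³·(ℏc)³.
1 GeV⁻³ → (ℏc)³ × (1 GeV in J)⁻³ = 7.696e-48 m³.
Convert the energy scale: 0.0192 TeV⁻³ = 1.92e-11 GeV⁻³.
Result: 1.92e-11 × 7.696e-48 = 1.478e-58 m³.

1.478e-58 m³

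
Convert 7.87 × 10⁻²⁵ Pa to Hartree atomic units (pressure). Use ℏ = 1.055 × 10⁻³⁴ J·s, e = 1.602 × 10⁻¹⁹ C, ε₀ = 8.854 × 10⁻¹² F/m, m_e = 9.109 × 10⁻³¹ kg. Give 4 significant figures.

atomic unit of pressure: P_au = E_h/a₀³ = m_e⁴e¹⁰/((4πε₀)⁵ℏ⁸) = 2.929 × 10¹³ Pa.
7.87 × 10⁻²⁵ / 2.929 × 10¹³ = 2.687 × 10⁻³⁸

2.687 × 10⁻³⁸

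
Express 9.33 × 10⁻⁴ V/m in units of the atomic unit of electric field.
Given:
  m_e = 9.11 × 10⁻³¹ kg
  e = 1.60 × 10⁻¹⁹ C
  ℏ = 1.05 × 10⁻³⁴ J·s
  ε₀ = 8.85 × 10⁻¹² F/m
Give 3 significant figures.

atomic unit of electric field: E_au = E_h/(e a₀) = m_e²e⁵/((4πε₀)³ℏ⁴) = 5.20 × 10¹¹ V/m.
9.33 × 10⁻⁴ / 5.20 × 10¹¹ = 1.79 × 10⁻¹⁵

1.79 × 10⁻¹⁵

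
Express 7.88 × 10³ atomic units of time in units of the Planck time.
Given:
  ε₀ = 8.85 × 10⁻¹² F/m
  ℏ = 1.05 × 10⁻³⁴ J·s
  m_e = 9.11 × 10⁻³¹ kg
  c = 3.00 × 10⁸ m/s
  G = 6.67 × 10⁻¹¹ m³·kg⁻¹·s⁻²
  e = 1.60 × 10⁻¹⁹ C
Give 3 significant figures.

atomic unit of time: τ_au = (4πε₀)²ℏ³/(m_e e⁴) = 2.40 × 10⁻¹⁷ s
Planck time: t_P = √(ℏG/c⁵) = 5.37 × 10⁻⁴⁴ s
7.88 × 10³ × 2.40 × 10⁻¹⁷ / 5.37 × 10⁻⁴⁴ = 3.52 × 10³⁰

3.52 × 10³⁰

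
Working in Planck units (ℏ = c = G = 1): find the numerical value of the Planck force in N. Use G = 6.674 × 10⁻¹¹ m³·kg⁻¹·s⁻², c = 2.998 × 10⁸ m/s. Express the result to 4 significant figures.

Dimensional analysis gives F_P = c⁴/G.
  = 8.078 × 10³³ / 6.674 × 10⁻¹¹
  = 1.210 × 10⁴⁴ N

1.210 × 10⁴⁴ N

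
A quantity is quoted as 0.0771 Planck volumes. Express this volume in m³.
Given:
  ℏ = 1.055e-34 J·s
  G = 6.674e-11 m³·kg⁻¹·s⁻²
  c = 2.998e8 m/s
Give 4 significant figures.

3.257e-106 m³

One Planck volume: V_P = (ℏG/c³)^(3/2) = 4.224e-105 m³.
0.0771 × 4.224e-105 m³ = 3.257e-106 m³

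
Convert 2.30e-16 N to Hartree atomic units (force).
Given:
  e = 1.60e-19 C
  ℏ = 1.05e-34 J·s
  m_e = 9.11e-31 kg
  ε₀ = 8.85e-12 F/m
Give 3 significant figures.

atomic unit of force: F_au = E_h/a₀ = m_e²e⁶/((4πε₀)³ℏ⁴) = 8.33e-8 N.
2.30e-16 / 8.33e-8 = 2.76e-9

2.76e-9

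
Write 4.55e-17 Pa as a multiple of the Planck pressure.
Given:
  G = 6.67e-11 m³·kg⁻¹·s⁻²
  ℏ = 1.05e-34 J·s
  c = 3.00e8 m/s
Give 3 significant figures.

9.72e-131

Planck pressure: p_P = c⁷/(ℏG²) = 4.68e113 Pa.
4.55e-17 / 4.68e113 = 9.72e-131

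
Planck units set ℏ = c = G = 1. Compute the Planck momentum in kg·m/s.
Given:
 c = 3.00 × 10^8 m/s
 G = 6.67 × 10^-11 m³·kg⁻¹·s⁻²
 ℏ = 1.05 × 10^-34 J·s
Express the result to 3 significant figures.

6.52 kg·m/s

Dimensional analysis gives p_P = √(ℏc³/G).
  = √(42.5)
  = 6.52 kg·m/s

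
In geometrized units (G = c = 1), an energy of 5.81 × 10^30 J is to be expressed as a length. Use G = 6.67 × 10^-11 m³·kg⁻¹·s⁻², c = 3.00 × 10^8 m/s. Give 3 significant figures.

4.78 × 10^-14 m

Energy → length via G/c⁴.
5.81 × 10^30 J × (G/c⁴) = 4.78 × 10^-14 m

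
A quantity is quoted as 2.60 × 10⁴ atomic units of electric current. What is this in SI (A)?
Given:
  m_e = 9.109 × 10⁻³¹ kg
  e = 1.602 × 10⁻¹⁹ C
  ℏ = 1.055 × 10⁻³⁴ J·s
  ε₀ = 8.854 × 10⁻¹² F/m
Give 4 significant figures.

One atomic unit of electric current: I_au = e E_h/ℏ = m_e e⁵/((4πε₀)²ℏ³) = 6.612 × 10⁻³ A.
2.60 × 10⁴ × 6.612 × 10⁻³ A = 171.9 A

171.9 A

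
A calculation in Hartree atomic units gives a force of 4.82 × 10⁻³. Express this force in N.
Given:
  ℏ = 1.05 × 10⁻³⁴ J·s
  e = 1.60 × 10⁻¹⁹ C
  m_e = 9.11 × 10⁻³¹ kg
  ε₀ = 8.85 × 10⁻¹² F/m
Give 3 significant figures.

4.01 × 10⁻¹⁰ N

One atomic unit of force: F_au = E_h/a₀ = m_e²e⁶/((4πε₀)³ℏ⁴) = 8.33 × 10⁻⁸ N.
4.82 × 10⁻³ × 8.33 × 10⁻⁸ N = 4.01 × 10⁻¹⁰ N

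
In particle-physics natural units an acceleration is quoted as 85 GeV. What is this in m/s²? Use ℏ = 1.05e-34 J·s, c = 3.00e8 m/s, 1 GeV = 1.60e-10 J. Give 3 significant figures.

3.89e34 m/s²

Acceleration is [L]/[T]² = c·[E]/ℏ.
1 GeV → c/ℏ × (1 GeV in J) = 4.57e32 m/s².
Result: 85 × 4.57e32 = 3.89e34 m/s².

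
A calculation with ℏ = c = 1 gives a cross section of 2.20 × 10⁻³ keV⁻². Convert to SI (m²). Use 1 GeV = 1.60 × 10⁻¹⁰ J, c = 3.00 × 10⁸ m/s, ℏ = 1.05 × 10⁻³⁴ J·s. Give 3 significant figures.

Area is [L]² = [E]⁻²·(ℏc)²; restore (ℏc)².
1 GeV⁻² → (ℏc)² × (1 GeV in J)⁻² = 3.88 × 10⁻³² m².
Convert the energy scale: 2.20 × 10⁻³ keV⁻² = 2.20 × 10⁹ GeV⁻².
Result: 2.20 × 10⁹ × 3.88 × 10⁻³² = 8.53 × 10⁻²³ m².

8.53 × 10⁻²³ m²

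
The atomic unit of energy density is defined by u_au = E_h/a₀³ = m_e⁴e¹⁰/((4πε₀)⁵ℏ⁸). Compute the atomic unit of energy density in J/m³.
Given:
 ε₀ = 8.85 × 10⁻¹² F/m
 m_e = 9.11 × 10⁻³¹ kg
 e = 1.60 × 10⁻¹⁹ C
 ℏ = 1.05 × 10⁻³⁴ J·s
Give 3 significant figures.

u_au = E_h/a₀³ = m_e⁴e¹⁰/((4πε₀)⁵ℏ⁸)
E_h = 4.38 × 10⁻¹⁸ J
a₀ = 5.26 × 10⁻¹¹ m
E_h/a₀³ = 3.01 × 10¹³ J/m³

3.01 × 10¹³ J/m³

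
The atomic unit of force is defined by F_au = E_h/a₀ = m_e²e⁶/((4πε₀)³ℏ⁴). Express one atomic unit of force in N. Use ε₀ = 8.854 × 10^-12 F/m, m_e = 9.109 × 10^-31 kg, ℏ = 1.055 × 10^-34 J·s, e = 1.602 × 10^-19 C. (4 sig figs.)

F_au = E_h/a₀ = m_e²e⁶/((4πε₀)³ℏ⁴)
E_h = 4.354 × 10^-18 J
a₀ = 5.297 × 10^-11 m
E_h/a₀ = 8.220 × 10^-8 N

8.220 × 10^-8 N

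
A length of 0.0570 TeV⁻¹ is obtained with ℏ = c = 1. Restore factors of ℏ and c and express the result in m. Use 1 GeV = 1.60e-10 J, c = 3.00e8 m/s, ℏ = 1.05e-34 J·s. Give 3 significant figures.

A length is [E]⁻¹ in ℏ=c=1; restore one factor of ℏc.
1 GeV⁻¹ → ℏc × (1 GeV in J)⁻¹ = 1.97e-16 m.
Convert the energy scale: 0.0570 TeV⁻¹ = 5.70e-5 GeV⁻¹.
Result: 5.70e-5 × 1.97e-16 = 1.12e-20 m.

1.12e-20 m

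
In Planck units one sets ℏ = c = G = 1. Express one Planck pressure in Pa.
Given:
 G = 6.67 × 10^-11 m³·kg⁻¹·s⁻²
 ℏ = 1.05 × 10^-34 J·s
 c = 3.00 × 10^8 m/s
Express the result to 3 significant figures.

p_P = c⁷/(ℏG²)
  = 2.19 × 10^59 / 4.67 × 10^-55
  = 4.68 × 10^113 Pa

4.68 × 10^113 Pa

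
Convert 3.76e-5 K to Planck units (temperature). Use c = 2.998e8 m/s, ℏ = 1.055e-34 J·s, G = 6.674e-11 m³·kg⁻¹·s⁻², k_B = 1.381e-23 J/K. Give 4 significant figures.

Planck temperature: T_P = √(ℏc⁵/G) / k_B = 1.417e32 K.
3.76e-5 / 1.417e32 = 2.654e-37

2.654e-37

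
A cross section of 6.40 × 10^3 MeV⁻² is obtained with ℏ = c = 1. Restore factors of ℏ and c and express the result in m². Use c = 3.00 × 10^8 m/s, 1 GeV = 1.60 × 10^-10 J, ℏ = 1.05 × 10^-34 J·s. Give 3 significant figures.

2.48 × 10^-22 m²

Area is [L]² = [E]⁻²·(ℏc)²; restore (ℏc)².
1 GeV⁻² → (ℏc)² × (1 GeV in J)⁻² = 3.88 × 10^-32 m².
Convert the energy scale: 6.40 × 10^3 MeV⁻² = 6.40 × 10^9 GeV⁻².
Result: 6.40 × 10^9 × 3.88 × 10^-32 = 2.48 × 10^-22 m².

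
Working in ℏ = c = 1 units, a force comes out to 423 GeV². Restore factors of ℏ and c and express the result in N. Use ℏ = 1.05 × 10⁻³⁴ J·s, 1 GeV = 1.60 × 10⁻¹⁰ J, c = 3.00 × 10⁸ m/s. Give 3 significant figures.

3.44 × 10⁸ N

Force is [E]/[L] = [E]²/(ℏc); restore (ℏc)⁻¹.
1 GeV² → 1/(ℏc) × (1 GeV in J)² = 8.13 × 10⁵ N.
Result: 423 × 8.13 × 10⁵ = 3.44 × 10⁸ N.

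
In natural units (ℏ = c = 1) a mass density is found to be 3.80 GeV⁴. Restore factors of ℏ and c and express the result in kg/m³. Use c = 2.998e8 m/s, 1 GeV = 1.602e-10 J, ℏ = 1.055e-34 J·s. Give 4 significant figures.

Mass density is [E]/(c²[L]³) = [E]⁴/(ℏ³c⁵).
1 GeV⁴ → 1/(ℏ³c⁵) × (1 GeV in J)⁴ = 2.316e20 kg/m³.
Result: 3.80 × 2.316e20 = 8.801e20 kg/m³.

8.801e20 kg/m³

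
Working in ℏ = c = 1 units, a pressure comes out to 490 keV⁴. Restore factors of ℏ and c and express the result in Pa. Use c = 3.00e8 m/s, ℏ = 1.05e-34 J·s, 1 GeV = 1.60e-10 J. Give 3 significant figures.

1.03e16 Pa

Pressure is [E]/[L]³ = [E]⁴/(ℏc)³.
1 GeV⁴ → 1/(ℏc)³ × (1 GeV in J)⁴ = 2.10e37 Pa.
Convert the energy scale: 490 keV⁴ = 4.90e-22 GeV⁴.
Result: 4.90e-22 × 2.10e37 = 1.03e16 Pa.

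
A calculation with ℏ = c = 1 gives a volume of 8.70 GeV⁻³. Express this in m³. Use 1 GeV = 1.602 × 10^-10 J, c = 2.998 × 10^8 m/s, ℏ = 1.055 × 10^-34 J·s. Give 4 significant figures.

6.696 × 10^-47 m³

Volume is [L]³ = [E]⁻³·(ℏc)³.
1 GeV⁻³ → (ℏc)³ × (1 GeV in J)⁻³ = 7.696 × 10^-48 m³.
Result: 8.70 × 7.696 × 10^-48 = 6.696 × 10^-47 m³.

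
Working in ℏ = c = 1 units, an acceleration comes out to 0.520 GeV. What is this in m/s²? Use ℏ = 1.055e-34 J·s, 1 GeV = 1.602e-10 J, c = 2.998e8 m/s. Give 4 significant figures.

Acceleration is [L]/[T]² = c·[E]/ℏ.
1 GeV → c/ℏ × (1 GeV in J) = 4.552e32 m/s².
Result: 0.520 × 4.552e32 = 2.367e32 m/s².

2.367e32 m/s²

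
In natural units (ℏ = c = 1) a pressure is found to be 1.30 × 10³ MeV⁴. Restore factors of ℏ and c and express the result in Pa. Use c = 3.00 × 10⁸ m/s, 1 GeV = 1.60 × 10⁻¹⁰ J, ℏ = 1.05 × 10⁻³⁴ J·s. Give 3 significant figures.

2.73 × 10²⁸ Pa

Pressure is [E]/[L]³ = [E]⁴/(ℏc)³.
1 GeV⁴ → 1/(ℏc)³ × (1 GeV in J)⁴ = 2.10 × 10³⁷ Pa.
Convert the energy scale: 1.30 × 10³ MeV⁴ = 1.30 × 10⁻⁹ GeV⁴.
Result: 1.30 × 10⁻⁹ × 2.10 × 10³⁷ = 2.73 × 10²⁸ Pa.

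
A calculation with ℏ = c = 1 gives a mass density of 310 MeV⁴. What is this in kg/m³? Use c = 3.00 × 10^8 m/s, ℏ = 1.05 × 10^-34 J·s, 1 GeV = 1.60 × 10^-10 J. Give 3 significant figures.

7.22 × 10^10 kg/m³

Mass density is [E]/(c²[L]³) = [E]⁴/(ℏ³c⁵).
1 GeV⁴ → 1/(ℏ³c⁵) × (1 GeV in J)⁴ = 2.33 × 10^20 kg/m³.
Convert the energy scale: 310 MeV⁴ = 3.10 × 10^-10 GeV⁴.
Result: 3.10 × 10^-10 × 2.33 × 10^20 = 7.22 × 10^10 kg/m³.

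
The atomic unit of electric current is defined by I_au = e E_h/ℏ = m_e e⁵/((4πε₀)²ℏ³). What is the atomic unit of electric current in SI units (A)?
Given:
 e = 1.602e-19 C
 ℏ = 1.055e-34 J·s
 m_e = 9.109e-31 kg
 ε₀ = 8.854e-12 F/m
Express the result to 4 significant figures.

6.612e-3 A

I_au = e E_h/ℏ = m_e e⁵/((4πε₀)²ℏ³)
E_h = 4.354e-18 J
e·E_h/ℏ = 6.612e-3 A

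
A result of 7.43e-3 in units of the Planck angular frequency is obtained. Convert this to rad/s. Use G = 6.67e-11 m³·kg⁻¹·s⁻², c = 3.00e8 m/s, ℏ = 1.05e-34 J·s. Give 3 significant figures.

1.38e41 rad/s

One Planck angular frequency: ω_P = √(c⁵/(ℏG)) = 1.86e43 rad/s.
7.43e-3 × 1.86e43 rad/s = 1.38e41 rad/s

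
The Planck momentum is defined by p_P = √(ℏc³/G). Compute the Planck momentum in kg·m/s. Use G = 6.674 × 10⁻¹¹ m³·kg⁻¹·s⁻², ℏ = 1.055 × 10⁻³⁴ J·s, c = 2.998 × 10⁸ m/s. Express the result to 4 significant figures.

p_P = √(ℏc³/G)
  = √(42.60)
  = 6.527 kg·m/s

6.527 kg·m/s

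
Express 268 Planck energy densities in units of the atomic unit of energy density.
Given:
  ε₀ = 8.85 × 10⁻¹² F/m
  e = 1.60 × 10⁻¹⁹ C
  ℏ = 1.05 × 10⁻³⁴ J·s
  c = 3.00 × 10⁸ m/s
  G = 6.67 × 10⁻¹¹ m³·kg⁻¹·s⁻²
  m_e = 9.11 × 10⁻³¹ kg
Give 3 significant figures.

Planck energy density: u_P = c⁷/(ℏG²) = 4.68 × 10¹¹³ J/m³
atomic unit of energy density: u_au = E_h/a₀³ = m_e⁴e¹⁰/((4πε₀)⁵ℏ⁸) = 3.01 × 10¹³ J/m³
268 × 4.68 × 10¹¹³ / 3.01 × 10¹³ = 4.16 × 10¹⁰²

4.16 × 10¹⁰²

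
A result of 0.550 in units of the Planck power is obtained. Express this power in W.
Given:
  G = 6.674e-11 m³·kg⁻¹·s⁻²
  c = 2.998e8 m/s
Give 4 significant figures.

1.996e52 W

One Planck power: P_P = c⁵/G = 3.629e52 W.
0.550 × 3.629e52 W = 1.996e52 W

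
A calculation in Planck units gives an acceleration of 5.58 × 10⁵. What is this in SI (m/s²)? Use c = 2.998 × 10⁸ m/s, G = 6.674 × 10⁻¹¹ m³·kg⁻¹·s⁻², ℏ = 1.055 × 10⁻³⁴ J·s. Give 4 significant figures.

3.103 × 10⁵⁷ m/s²

One Planck acceleration: a_P = √(c⁷/(ℏG)) = 5.560 × 10⁵¹ m/s².
5.58 × 10⁵ × 5.560 × 10⁵¹ m/s² = 3.103 × 10⁵⁷ m/s²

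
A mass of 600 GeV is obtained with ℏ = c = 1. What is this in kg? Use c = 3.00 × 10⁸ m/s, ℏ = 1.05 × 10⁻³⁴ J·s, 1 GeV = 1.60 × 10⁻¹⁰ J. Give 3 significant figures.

1.07 × 10⁻²⁴ kg

Mass is [E]/c²; divide by c².
1 GeV → 1/c² × (1 GeV in J) = 1.78 × 10⁻²⁷ kg.
Result: 600 × 1.78 × 10⁻²⁷ = 1.07 × 10⁻²⁴ kg.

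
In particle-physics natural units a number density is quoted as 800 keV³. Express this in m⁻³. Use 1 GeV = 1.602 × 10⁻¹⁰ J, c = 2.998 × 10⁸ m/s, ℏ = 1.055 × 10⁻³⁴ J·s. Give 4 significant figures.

Number density is [L]⁻³ = [E]³/(ℏc)³.
1 GeV³ → 1/(ℏc)³ × (1 GeV in J)³ = 1.299 × 10⁴⁷ m⁻³.
Convert the energy scale: 800 keV³ = 8.00 × 10⁻¹⁶ GeV³.
Result: 8.00 × 10⁻¹⁶ × 1.299 × 10⁴⁷ = 1.040 × 10³² m⁻³.

1.040 × 10³² m⁻³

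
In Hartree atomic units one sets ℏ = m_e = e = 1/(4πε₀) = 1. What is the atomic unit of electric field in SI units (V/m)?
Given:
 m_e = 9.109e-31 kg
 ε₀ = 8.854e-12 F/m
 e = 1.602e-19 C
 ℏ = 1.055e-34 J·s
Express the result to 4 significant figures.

5.131e11 V/m

E_au = E_h/(e a₀) = m_e²e⁵/((4πε₀)³ℏ⁴)
E_h = 4.354e-18 J
a₀ = 5.297e-11 m
E_h/(e·a₀) = 5.131e11 V/m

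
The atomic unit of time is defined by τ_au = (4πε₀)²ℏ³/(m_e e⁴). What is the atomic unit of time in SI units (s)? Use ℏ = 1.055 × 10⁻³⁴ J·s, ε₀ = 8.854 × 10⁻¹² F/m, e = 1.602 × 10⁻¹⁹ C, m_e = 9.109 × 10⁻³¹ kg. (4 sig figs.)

2.423 × 10⁻¹⁷ s

τ_au = (4πε₀)²ℏ³/(m_e e⁴)
E_h = 4.354 × 10⁻¹⁸ J
ℏ/E_h = 2.423 × 10⁻¹⁷ s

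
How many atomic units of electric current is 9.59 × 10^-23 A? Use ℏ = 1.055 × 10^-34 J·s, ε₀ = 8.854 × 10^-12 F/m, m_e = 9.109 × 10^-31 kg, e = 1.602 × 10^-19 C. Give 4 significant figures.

1.450 × 10^-20

atomic unit of electric current: I_au = e E_h/ℏ = m_e e⁵/((4πε₀)²ℏ³) = 6.612 × 10^-3 A.
9.59 × 10^-23 / 6.612 × 10^-3 = 1.450 × 10^-20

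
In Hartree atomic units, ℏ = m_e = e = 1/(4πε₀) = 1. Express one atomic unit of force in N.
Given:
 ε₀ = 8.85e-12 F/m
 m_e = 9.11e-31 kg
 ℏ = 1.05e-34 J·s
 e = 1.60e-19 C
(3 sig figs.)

Dimensional analysis gives F_au = E_h/a₀ = m_e²e⁶/((4πε₀)³ℏ⁴).
E_h = 4.38e-18 J
a₀ = 5.26e-11 m
E_h/a₀ = 8.33e-8 N

8.33e-8 N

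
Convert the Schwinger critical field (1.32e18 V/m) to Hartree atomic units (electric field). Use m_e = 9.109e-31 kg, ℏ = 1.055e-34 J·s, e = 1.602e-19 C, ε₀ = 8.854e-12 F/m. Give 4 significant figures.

atomic unit of electric field: E_au = E_h/(e a₀) = m_e²e⁵/((4πε₀)³ℏ⁴) = 5.131e11 V/m.
1.32e18 / 5.131e11 = 2.573e6

2.573e6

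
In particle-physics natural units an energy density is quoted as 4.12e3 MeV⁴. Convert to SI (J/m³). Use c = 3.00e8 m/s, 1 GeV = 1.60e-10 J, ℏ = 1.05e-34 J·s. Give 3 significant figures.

[E]/[L]³ = [E]⁴/(ℏc)³; restore (ℏc)⁻³.
1 GeV⁴ → 1/(ℏc)³ × (1 GeV in J)⁴ = 2.10e37 J/m³.
Convert the energy scale: 4.12e3 MeV⁴ = 4.12e-9 GeV⁴.
Result: 4.12e-9 × 2.10e37 = 8.64e28 J/m³.

8.64e28 J/m³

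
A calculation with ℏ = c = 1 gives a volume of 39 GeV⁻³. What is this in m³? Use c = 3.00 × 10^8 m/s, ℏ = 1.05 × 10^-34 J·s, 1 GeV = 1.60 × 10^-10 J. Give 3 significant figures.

2.98 × 10^-46 m³

Volume is [L]³ = [E]⁻³·(ℏc)³.
1 GeV⁻³ → (ℏc)³ × (1 GeV in J)⁻³ = 7.63 × 10^-48 m³.
Result: 39 × 7.63 × 10^-48 = 2.98 × 10^-46 m³.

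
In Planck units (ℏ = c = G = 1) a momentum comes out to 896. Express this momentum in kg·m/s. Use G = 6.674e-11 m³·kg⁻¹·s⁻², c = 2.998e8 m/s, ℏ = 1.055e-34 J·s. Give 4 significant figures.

5.848e3 kg·m/s

One Planck momentum: p_P = √(ℏc³/G) = 6.527 kg·m/s.
896 × 6.527 kg·m/s = 5.848e3 kg·m/s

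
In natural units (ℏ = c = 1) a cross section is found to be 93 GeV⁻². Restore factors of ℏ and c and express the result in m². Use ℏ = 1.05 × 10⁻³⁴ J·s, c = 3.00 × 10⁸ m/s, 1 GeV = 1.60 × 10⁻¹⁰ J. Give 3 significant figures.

Area is [L]² = [E]⁻²·(ℏc)²; restore (ℏc)².
1 GeV⁻² → (ℏc)² × (1 GeV in J)⁻² = 3.88 × 10⁻³² m².
Result: 93 × 3.88 × 10⁻³² = 3.60 × 10⁻³⁰ m².

3.60 × 10⁻³⁰ m²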